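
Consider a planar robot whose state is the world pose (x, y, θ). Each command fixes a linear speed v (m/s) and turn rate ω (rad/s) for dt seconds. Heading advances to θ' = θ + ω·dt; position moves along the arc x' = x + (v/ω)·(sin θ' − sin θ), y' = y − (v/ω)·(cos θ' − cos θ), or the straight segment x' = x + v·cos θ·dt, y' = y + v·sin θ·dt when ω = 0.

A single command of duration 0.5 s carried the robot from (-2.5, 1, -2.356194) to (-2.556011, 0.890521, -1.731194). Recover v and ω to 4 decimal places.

v = 0.2500, ω = 1.2500

Δθ = -1.731194 − -2.356194 = 0.625000
ω = Δθ/dt = 0.625000/0.5 = 1.2500
R = −Δy/(cos θ' − cos θ) = 0.2000
v = R·ω = 0.2000·1.2500 = 0.2500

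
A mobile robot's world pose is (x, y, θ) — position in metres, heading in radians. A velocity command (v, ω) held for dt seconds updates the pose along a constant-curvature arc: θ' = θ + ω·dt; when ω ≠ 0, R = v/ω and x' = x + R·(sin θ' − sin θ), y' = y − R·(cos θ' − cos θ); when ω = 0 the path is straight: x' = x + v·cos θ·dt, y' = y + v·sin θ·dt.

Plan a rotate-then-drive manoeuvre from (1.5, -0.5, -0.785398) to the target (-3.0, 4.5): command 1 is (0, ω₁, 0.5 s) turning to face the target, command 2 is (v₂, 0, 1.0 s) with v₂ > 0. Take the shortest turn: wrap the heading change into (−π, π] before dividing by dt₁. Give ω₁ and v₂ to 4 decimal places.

ω₁ = 6.1780, v₂ = 6.7268

heading to target = atan2(4.5−-0.5, -3−1.5) = 2.3036
Δθ = wrap(2.3036 − -0.7854) = 3.0890; ω₁ = Δθ/dt₁ = 6.1780
distance = √((-3−1.5)² + (4.5−-0.5)²) = 6.7268; v₂ = distance/dt₂ = 6.7268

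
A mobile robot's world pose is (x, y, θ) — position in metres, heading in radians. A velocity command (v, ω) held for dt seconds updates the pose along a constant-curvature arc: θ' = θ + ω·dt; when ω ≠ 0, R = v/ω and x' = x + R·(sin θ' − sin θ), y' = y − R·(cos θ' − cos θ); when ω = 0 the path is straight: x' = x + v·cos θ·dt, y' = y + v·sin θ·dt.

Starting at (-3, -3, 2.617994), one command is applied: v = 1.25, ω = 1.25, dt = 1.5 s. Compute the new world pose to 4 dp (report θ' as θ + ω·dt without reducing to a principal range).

θ' = 2.6180 + 1.25·1.5 = 4.4930
R = v/ω = 1.25/1.25 = 1.0000
x' = -3 + 1.0000·(sin 4.4930 − sin 2.6180) = -4.4760
y' = -3 − 1.0000·(cos 4.4930 − cos 2.6180) = -3.6484

(-4.4760, -3.6484, 4.4930)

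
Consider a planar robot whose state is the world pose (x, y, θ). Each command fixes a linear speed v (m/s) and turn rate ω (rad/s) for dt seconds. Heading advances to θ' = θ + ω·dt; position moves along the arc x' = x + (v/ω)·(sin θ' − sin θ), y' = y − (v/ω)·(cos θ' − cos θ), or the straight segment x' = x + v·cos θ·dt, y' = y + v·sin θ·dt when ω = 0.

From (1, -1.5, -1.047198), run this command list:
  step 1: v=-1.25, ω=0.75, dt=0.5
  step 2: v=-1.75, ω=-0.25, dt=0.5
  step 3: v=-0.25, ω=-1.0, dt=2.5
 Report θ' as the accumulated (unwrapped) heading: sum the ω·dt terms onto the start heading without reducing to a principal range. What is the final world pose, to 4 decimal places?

(0.1632, -0.0214, -3.2972)

step 1: θ'=-0.6722 (R=-1.6667) → pose (0.5945, -1.0292, -0.6722)
step 2: θ'=-0.7972 (R=7.0000) → pose (-0.0544, -0.4431, -0.7972)
step 3: θ'=-3.2972 (R=0.2500) → pose (0.1632, -0.0214, -3.2972)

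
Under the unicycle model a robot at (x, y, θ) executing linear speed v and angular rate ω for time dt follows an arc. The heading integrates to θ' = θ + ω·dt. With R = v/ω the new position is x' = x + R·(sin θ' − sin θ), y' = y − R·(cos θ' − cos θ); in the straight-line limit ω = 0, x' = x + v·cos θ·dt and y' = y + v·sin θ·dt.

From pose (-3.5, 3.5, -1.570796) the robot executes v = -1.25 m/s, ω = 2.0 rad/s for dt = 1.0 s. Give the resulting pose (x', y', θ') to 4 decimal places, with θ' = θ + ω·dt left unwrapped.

θ' = -1.5708 + 2.0·1.0 = 0.4292
R = v/ω = -1.25/2.0 = -0.6250
x' = -3.5 + -0.6250·(sin 0.4292 − sin -1.5708) = -4.3851
y' = 3.5 − -0.6250·(cos 0.4292 − cos -1.5708) = 4.0683

(-4.3851, 4.0683, 0.4292)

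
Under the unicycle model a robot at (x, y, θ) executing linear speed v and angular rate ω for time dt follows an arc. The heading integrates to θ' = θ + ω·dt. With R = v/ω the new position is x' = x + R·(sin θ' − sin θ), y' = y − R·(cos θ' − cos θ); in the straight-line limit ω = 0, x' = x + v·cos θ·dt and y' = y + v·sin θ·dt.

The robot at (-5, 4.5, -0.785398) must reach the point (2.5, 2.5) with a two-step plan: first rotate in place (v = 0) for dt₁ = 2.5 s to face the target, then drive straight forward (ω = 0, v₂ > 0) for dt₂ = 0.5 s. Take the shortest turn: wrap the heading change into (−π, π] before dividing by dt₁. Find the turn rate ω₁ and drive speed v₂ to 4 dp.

ω₁ = 0.2099, v₂ = 15.5242

heading to target = atan2(2.5−4.5, 2.5−-5) = -0.2606
Δθ = wrap(-0.2606 − -0.7854) = 0.5248; ω₁ = Δθ/dt₁ = 0.2099
distance = √((2.5−-5)² + (2.5−4.5)²) = 7.7621; v₂ = distance/dt₂ = 15.5242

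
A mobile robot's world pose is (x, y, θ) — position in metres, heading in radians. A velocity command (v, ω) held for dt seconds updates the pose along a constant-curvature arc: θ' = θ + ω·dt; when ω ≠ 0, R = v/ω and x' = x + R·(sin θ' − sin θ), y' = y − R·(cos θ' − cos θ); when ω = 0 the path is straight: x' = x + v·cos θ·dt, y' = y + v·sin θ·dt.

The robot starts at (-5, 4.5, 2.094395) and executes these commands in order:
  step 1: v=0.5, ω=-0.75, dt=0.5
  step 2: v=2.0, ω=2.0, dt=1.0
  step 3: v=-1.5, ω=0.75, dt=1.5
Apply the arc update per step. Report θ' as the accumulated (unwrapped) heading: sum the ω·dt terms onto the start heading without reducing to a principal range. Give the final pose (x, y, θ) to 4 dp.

step 1: θ'=1.7194 (R=-0.6667) → pose (-5.0820, 4.7346, 1.7194)
step 2: θ'=3.7194 (R=1.0000) → pose (-6.6171, 5.4242, 3.7194)
step 3: θ'=4.8444 (R=-2.0000) → pose (-5.7269, 7.3628, 4.8444)

(-5.7269, 7.3628, 4.8444)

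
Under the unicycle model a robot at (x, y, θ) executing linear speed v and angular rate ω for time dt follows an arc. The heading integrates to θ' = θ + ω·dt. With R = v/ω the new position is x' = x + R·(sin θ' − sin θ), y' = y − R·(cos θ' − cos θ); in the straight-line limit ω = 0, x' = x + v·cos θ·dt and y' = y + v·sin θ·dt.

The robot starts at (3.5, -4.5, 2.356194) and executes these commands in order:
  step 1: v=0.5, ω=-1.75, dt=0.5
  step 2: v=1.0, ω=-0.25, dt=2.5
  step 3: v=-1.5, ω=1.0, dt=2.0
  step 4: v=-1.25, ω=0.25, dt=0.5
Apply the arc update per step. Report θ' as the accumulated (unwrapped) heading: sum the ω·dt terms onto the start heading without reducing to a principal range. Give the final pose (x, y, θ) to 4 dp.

step 1: θ'=1.4812 (R=-0.2857) → pose (3.4175, -4.2724, 1.4812)
step 2: θ'=0.8562 (R=-4.0000) → pose (4.3800, -2.0091, 0.8562)
step 3: θ'=2.8562 (R=-1.5000) → pose (5.0907, -4.4314, 2.8562)
step 4: θ'=2.9812 (R=-5.0000) → pose (5.6999, -4.5694, 2.9812)

(5.6999, -4.5694, 2.9812)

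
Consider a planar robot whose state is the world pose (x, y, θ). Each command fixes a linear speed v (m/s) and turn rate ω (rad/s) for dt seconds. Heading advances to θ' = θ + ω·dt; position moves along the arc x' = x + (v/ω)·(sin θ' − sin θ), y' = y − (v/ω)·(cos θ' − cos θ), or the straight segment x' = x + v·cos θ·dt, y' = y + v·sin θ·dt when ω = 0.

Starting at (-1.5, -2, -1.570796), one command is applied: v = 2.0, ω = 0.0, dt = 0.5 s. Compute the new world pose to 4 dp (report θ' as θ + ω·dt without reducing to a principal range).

θ' = -1.5708 + 0.0·0.5 = -1.5708
ω = 0 → straight: x' = -1.5 + 2.0·cos(-1.5708)·0.5 = -1.5000
y' = -2 + 2.0·sin(-1.5708)·0.5 = -3.0000

(-1.5000, -3.0000, -1.5708)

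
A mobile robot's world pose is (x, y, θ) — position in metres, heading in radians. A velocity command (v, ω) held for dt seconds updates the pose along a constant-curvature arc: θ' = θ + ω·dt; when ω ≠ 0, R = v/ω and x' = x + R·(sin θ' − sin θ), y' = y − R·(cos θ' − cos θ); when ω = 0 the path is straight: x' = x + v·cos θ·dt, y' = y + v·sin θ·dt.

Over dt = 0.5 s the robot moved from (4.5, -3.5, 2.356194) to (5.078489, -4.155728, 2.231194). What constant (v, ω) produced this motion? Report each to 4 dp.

Δθ = 2.231194 − 2.356194 = -0.125000
ω = Δθ/dt = -0.125000/0.5 = -0.2500
R = −Δy/(cos θ' − cos θ) = 7.0000
v = R·ω = 7.0000·-0.2500 = -1.7500

v = -1.7500, ω = -0.2500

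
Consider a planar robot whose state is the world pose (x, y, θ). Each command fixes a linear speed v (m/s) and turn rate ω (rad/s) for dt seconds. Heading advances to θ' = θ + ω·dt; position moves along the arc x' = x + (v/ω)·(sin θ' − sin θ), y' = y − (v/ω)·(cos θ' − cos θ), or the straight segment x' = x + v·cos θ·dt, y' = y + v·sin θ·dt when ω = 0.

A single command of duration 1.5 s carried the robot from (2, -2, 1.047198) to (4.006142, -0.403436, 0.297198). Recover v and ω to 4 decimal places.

v = 1.7500, ω = -0.5000

Δθ = 0.297198 − 1.047198 = -0.750000
ω = Δθ/dt = -0.750000/1.5 = -0.5000
R = Δx/(sin θ' − sin θ) = -3.5000
v = R·ω = -3.5000·-0.5000 = 1.7500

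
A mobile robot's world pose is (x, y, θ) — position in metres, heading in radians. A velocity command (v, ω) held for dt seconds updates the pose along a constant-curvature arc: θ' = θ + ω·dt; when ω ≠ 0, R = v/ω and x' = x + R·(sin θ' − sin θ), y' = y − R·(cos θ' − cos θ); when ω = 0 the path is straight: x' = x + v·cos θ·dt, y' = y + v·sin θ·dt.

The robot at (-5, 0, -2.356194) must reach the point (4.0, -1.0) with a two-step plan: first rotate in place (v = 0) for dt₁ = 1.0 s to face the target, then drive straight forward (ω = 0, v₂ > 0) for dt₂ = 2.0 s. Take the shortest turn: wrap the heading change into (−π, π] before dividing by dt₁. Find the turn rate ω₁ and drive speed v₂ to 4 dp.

heading to target = atan2(-1−0, 4−-5) = -0.1107
Δθ = wrap(-0.1107 − -2.3562) = 2.2455; ω₁ = Δθ/dt₁ = 2.2455
distance = √((4−-5)² + (-1−0)²) = 9.0554; v₂ = distance/dt₂ = 4.5277

ω₁ = 2.2455, v₂ = 4.5277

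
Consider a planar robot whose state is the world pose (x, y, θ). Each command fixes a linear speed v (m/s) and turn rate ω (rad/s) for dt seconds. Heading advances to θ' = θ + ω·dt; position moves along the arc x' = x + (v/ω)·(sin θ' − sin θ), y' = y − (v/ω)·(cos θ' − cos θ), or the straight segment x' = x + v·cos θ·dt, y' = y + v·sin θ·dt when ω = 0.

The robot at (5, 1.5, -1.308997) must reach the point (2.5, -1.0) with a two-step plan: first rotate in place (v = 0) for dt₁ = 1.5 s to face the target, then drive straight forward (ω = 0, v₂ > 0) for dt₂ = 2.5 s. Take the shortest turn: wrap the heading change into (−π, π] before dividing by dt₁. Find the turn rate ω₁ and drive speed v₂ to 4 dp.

ω₁ = -0.6981, v₂ = 1.4142

heading to target = atan2(-1−1.5, 2.5−5) = -2.3562
Δθ = wrap(-2.3562 − -1.3090) = -1.0472; ω₁ = Δθ/dt₁ = -0.6981
distance = √((2.5−5)² + (-1−1.5)²) = 3.5355; v₂ = distance/dt₂ = 1.4142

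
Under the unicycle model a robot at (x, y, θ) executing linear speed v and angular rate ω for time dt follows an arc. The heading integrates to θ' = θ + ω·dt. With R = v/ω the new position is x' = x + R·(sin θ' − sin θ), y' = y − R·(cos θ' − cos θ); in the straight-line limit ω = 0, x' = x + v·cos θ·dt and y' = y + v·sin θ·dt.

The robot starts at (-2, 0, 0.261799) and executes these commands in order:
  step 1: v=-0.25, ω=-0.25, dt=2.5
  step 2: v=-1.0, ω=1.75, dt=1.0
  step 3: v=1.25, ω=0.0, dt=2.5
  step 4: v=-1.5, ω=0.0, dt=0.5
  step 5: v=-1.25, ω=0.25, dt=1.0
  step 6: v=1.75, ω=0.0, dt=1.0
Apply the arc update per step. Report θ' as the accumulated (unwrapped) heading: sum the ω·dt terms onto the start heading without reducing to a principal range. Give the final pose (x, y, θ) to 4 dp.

step 1: θ'=-0.3632 (R=1.0000) → pose (-2.6141, 0.0312, -0.3632)
step 2: θ'=1.3868 (R=-0.5714) → pose (-3.3789, -0.3984, 1.3868)
step 3: θ'=1.3868 (straight) → pose (-2.8071, 2.6738, 1.3868)
step 4: θ'=1.3868 (straight) → pose (-2.9443, 1.9365, 1.3868)
step 5: θ'=1.6368 (R=-5.0000) → pose (-3.0179, 0.6919, 1.6368)
step 6: θ'=1.6368 (straight) → pose (-3.1333, 2.4381, 1.6368)

(-3.1333, 2.4381, 1.6368)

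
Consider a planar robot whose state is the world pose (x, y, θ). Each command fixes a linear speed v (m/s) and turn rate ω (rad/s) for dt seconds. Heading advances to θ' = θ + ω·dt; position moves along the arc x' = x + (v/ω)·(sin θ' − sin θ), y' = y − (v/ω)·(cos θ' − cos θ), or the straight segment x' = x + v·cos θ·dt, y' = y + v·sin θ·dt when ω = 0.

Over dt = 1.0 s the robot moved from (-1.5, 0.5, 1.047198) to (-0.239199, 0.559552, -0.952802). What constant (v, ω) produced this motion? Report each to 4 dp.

v = 1.5000, ω = -2.0000

Δθ = -0.952802 − 1.047198 = -2.000000
ω = Δθ/dt = -2.000000/1.0 = -2.0000
R = Δx/(sin θ' − sin θ) = -0.7500
v = R·ω = -0.7500·-2.0000 = 1.5000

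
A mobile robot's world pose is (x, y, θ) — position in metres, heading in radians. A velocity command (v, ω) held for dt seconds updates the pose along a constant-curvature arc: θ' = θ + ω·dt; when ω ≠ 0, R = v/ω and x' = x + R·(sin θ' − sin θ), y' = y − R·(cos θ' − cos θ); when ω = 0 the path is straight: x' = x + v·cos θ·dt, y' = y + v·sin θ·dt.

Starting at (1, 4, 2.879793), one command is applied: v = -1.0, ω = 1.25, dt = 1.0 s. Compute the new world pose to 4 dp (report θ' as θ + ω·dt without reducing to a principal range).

θ' = 2.8798 + 1.25·1.0 = 4.1298
R = v/ω = -1.0/1.25 = -0.8000
x' = 1 + -0.8000·(sin 4.1298 − sin 2.8798) = 1.8751
y' = 4 − -0.8000·(cos 4.1298 − cos 2.8798) = 4.3326

(1.8751, 4.3326, 4.1298)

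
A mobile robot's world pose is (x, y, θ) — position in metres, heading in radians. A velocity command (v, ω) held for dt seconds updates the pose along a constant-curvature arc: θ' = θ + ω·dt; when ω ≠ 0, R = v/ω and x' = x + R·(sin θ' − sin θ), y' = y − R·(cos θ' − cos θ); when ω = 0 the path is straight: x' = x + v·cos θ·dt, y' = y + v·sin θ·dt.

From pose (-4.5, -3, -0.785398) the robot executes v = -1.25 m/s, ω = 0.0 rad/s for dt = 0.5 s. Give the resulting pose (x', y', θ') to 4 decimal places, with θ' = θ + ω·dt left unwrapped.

(-4.9419, -2.5581, -0.7854)

θ' = -0.7854 + 0.0·0.5 = -0.7854
ω = 0 → straight: x' = -4.5 + -1.25·cos(-0.7854)·0.5 = -4.9419
y' = -3 + -1.25·sin(-0.7854)·0.5 = -2.5581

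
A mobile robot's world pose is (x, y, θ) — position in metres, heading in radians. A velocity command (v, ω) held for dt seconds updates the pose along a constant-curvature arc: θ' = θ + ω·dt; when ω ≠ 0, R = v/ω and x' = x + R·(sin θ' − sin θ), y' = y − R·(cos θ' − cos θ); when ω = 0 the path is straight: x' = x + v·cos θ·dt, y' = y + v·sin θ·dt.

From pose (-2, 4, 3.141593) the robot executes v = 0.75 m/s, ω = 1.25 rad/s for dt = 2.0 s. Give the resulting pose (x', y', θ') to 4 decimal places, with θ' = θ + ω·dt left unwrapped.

θ' = 3.1416 + 1.25·2.0 = 5.6416
R = v/ω = 0.75/1.25 = 0.6000
x' = -2 + 0.6000·(sin 5.6416 − sin 3.1416) = -2.3591
y' = 4 − 0.6000·(cos 5.6416 − cos 3.1416) = 2.9193

(-2.3591, 2.9193, 5.6416)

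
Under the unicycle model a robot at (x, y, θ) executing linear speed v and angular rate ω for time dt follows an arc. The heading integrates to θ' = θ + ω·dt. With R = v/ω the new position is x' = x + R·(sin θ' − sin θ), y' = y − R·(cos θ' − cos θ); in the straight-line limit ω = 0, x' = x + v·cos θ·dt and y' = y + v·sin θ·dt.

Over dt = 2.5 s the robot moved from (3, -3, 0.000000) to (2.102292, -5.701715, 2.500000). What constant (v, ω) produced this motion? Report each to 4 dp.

v = -1.5000, ω = 1.0000

Δθ = 2.500000 − 0.000000 = 2.500000
ω = Δθ/dt = 2.500000/2.5 = 1.0000
R = −Δy/(cos θ' − cos θ) = -1.5000
v = R·ω = -1.5000·1.0000 = -1.5000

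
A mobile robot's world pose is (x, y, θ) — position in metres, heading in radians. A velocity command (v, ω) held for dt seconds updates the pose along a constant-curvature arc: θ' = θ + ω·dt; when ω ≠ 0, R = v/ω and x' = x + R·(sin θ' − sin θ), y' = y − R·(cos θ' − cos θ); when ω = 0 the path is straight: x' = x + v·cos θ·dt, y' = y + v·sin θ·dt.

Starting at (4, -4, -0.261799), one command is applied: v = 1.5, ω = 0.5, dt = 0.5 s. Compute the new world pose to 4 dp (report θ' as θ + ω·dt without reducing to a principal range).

(4.7411, -4.1020, -0.0118)

θ' = -0.2618 + 0.5·0.5 = -0.0118
R = v/ω = 1.5/0.5 = 3.0000
x' = 4 + 3.0000·(sin -0.0118 − sin -0.2618) = 4.7411
y' = -4 − 3.0000·(cos -0.0118 − cos -0.2618) = -4.1020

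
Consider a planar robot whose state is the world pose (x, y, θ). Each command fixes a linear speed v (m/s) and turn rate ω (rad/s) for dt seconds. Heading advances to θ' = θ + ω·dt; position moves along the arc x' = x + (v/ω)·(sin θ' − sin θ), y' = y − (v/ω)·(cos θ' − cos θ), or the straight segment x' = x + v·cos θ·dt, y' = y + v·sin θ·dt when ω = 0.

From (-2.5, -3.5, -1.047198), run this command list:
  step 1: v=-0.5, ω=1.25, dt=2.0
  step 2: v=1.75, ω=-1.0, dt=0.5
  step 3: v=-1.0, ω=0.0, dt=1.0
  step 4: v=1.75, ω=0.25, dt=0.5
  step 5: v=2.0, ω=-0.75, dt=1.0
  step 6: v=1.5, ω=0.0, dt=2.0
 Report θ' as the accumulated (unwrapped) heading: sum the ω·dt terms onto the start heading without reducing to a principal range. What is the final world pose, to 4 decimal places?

step 1: θ'=1.4528 (R=-0.4000) → pose (-3.2436, -3.6529, 1.4528)
step 2: θ'=0.9528 (R=-1.7500) → pose (-2.9321, -2.8450, 0.9528)
step 3: θ'=0.9528 (straight) → pose (-3.5115, -3.6600, 0.9528)
step 4: θ'=1.0778 (R=7.0000) → pose (-3.0504, -2.9171, 1.0778)
step 5: θ'=0.3278 (R=-2.6667) → pose (-1.5598, -1.6544, 0.3278)
step 6: θ'=0.3278 (straight) → pose (1.2804, -0.6885, 0.3278)

(1.2804, -0.6885, 0.3278)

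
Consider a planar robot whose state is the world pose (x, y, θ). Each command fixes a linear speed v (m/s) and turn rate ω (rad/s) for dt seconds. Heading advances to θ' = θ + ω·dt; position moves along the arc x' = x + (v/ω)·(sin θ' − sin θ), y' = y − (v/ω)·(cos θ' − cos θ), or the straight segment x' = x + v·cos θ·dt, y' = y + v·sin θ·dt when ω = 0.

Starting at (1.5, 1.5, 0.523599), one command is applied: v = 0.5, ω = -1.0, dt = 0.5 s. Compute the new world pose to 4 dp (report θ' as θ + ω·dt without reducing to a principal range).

θ' = 0.5236 + -1.0·0.5 = 0.0236
R = v/ω = 0.5/-1.0 = -0.5000
x' = 1.5 + -0.5000·(sin 0.0236 − sin 0.5236) = 1.7382
y' = 1.5 − -0.5000·(cos 0.0236 − cos 0.5236) = 1.5668

(1.7382, 1.5668, 0.0236)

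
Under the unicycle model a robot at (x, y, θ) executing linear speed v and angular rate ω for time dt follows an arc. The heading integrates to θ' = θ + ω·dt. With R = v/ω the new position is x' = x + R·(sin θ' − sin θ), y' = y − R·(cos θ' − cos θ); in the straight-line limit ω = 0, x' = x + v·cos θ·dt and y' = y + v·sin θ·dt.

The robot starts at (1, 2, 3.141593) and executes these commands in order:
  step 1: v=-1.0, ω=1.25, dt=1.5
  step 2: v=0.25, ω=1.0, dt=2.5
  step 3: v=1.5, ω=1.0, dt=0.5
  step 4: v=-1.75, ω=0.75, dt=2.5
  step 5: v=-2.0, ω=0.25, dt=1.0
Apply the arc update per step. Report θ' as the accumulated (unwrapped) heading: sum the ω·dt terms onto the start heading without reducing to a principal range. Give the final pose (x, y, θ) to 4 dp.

step 1: θ'=5.0166 (R=-0.8000) → pose (1.7633, 3.0396, 5.0166)
step 2: θ'=7.5166 (R=0.2500) → pose (2.2377, 3.0318, 7.5166)
step 3: θ'=8.0166 (R=1.5000) → pose (2.3025, 3.7711, 8.0166)
step 4: θ'=9.8916 (R=-2.3333) → pose (5.6551, 2.0652, 9.8916)
step 5: θ'=10.1416 (R=-8.0000) → pose (7.3107, 3.1780, 10.1416)

(7.3107, 3.1780, 10.1416)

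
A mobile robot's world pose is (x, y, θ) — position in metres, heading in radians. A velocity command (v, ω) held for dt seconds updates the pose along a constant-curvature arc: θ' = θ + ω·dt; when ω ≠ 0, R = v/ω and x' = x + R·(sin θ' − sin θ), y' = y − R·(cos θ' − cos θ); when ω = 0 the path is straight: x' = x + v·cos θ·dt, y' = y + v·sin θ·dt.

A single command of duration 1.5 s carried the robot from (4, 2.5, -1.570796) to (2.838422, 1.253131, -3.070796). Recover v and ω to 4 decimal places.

Δθ = -3.070796 − -1.570796 = -1.500000
ω = Δθ/dt = -1.500000/1.5 = -1.0000
R = −Δy/(cos θ' − cos θ) = -1.2500
v = R·ω = -1.2500·-1.0000 = 1.2500

v = 1.2500, ω = -1.0000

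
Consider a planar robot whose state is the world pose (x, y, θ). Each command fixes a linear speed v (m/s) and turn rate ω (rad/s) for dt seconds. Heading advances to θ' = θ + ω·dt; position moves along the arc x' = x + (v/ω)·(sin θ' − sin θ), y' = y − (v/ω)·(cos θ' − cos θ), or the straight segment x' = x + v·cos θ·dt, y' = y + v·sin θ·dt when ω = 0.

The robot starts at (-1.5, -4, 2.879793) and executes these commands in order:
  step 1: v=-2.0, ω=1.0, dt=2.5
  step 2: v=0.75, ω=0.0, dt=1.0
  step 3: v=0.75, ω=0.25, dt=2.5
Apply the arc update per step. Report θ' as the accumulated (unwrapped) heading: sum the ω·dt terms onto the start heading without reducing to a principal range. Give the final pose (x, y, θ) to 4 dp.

(2.5846, -2.4470, 6.0048)

step 1: θ'=5.3798 (R=-2.0000) → pose (0.5885, -0.8303, 5.3798)
step 2: θ'=5.3798 (straight) → pose (1.0527, -1.4193, 5.3798)
step 3: θ'=6.0048 (R=3.0000) → pose (2.5846, -2.4470, 6.0048)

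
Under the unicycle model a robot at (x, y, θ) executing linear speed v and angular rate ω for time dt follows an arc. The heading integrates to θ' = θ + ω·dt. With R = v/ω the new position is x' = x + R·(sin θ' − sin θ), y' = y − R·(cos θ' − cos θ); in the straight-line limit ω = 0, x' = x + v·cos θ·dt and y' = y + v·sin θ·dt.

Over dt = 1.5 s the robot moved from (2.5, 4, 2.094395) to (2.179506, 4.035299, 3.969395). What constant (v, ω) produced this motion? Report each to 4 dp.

Δθ = 3.969395 − 2.094395 = 1.875000
ω = Δθ/dt = 1.875000/1.5 = 1.2500
R = Δx/(sin θ' − sin θ) = 0.2000
v = R·ω = 0.2000·1.2500 = 0.2500

v = 0.2500, ω = 1.2500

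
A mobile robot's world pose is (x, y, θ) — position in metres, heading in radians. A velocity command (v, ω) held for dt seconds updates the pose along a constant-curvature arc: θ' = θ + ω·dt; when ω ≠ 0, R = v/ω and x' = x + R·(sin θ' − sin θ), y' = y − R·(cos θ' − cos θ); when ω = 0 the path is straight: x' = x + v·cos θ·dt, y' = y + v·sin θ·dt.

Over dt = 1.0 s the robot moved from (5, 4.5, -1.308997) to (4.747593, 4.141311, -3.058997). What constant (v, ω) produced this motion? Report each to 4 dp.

Δθ = -3.058997 − -1.308997 = -1.750000
ω = Δθ/dt = -1.750000/1.0 = -1.7500
R = −Δy/(cos θ' − cos θ) = -0.2857
v = R·ω = -0.2857·-1.7500 = 0.5000

v = 0.5000, ω = -1.7500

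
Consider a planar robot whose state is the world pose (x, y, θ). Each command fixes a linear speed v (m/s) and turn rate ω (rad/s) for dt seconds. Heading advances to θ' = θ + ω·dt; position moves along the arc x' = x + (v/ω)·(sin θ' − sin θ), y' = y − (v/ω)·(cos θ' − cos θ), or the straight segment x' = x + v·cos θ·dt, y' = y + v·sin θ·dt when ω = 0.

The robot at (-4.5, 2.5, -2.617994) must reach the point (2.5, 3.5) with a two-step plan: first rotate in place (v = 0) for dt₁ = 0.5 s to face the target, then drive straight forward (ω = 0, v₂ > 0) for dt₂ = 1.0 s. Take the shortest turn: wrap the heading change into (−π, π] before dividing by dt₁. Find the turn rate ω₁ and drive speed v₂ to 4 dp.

heading to target = atan2(3.5−2.5, 2.5−-4.5) = 0.1419
Δθ = wrap(0.1419 − -2.6180) = 2.7599; ω₁ = Δθ/dt₁ = 5.5198
distance = √((2.5−-4.5)² + (3.5−2.5)²) = 7.0711; v₂ = distance/dt₂ = 7.0711

ω₁ = 5.5198, v₂ = 7.0711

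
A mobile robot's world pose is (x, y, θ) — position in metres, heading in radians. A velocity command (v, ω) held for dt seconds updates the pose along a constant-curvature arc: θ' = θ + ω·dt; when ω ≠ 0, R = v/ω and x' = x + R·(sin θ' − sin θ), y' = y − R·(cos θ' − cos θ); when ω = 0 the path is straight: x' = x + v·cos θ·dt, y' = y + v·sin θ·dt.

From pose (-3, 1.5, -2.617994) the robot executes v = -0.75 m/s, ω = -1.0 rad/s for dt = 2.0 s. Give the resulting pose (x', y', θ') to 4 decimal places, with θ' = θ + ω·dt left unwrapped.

θ' = -2.6180 + -1.0·2.0 = -4.6180
R = v/ω = -0.75/-1.0 = 0.7500
x' = -3 + 0.7500·(sin -4.6180 − sin -2.6180) = -1.8783
y' = 1.5 − 0.7500·(cos -4.6180 − cos -2.6180) = 0.9212

(-1.8783, 0.9212, -4.6180)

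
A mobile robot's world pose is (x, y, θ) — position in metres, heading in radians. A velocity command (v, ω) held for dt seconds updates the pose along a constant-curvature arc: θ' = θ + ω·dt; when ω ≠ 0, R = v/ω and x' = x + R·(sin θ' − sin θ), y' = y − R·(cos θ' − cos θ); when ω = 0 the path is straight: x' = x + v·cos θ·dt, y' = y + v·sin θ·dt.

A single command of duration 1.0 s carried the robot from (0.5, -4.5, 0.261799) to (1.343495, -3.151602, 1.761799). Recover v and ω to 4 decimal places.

Δθ = 1.761799 − 0.261799 = 1.500000
ω = Δθ/dt = 1.500000/1.0 = 1.5000
R = −Δy/(cos θ' − cos θ) = 1.1667
v = R·ω = 1.1667·1.5000 = 1.7500

v = 1.7500, ω = 1.5000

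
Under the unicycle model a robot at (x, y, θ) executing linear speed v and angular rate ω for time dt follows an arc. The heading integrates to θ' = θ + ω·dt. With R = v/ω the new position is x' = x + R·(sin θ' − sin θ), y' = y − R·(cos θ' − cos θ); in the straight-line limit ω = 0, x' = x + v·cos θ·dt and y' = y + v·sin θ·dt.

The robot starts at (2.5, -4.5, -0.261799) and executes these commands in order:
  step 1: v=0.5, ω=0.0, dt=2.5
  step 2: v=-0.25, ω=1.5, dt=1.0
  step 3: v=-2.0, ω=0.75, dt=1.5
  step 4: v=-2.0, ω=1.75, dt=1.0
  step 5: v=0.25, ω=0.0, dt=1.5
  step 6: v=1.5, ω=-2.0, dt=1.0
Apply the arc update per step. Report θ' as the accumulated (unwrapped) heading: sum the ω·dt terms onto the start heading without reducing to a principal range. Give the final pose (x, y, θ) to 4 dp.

(4.4279, -7.8042, 2.1132)

step 1: θ'=-0.2618 (straight) → pose (3.7074, -4.8235, -0.2618)
step 2: θ'=1.2382 (R=-0.1667) → pose (3.5067, -4.9301, 1.2382)
step 3: θ'=2.3632 (R=-2.6667) → pose (4.1549, -7.6995, 2.3632)
step 4: θ'=4.1132 (R=-1.1429) → pose (5.9011, -7.5303, 4.1132)
step 5: θ'=4.1132 (straight) → pose (5.6896, -7.8400, 4.1132)
step 6: θ'=2.1132 (R=-0.7500) → pose (4.4279, -7.8042, 2.1132)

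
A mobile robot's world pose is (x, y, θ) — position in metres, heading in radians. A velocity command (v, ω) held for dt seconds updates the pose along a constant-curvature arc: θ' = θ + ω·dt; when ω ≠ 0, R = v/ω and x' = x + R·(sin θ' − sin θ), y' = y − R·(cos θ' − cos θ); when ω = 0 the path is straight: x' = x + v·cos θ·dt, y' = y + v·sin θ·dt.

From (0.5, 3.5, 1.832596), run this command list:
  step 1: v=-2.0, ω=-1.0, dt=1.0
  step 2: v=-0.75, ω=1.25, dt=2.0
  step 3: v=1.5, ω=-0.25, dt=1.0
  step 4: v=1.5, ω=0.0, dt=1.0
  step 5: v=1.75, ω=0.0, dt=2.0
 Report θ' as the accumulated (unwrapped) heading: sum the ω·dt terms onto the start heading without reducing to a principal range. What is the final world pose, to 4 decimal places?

(-5.8789, 0.8397, 3.0826)

step 1: θ'=0.8326 (R=2.0000) → pose (0.0475, 1.6364, 0.8326)
step 2: θ'=3.3326 (R=-0.6000) → pose (0.6052, 0.6436, 3.3326)
step 3: θ'=3.0826 (R=-6.0000) → pose (-0.8876, 0.5449, 3.0826)
step 4: θ'=3.0826 (straight) → pose (-2.3850, 0.6334, 3.0826)
step 5: θ'=3.0826 (straight) → pose (-5.8789, 0.8397, 3.0826)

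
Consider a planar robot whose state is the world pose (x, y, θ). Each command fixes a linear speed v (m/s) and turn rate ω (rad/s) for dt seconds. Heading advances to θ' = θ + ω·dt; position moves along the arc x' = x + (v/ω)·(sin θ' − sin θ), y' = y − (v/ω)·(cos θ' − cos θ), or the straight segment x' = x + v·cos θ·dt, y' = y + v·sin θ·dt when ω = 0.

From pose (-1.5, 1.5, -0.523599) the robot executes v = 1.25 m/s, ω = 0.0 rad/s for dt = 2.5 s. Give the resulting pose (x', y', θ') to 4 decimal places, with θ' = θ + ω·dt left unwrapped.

(1.2063, -0.0625, -0.5236)

θ' = -0.5236 + 0.0·2.5 = -0.5236
ω = 0 → straight: x' = -1.5 + 1.25·cos(-0.5236)·2.5 = 1.2063
y' = 1.5 + 1.25·sin(-0.5236)·2.5 = -0.0625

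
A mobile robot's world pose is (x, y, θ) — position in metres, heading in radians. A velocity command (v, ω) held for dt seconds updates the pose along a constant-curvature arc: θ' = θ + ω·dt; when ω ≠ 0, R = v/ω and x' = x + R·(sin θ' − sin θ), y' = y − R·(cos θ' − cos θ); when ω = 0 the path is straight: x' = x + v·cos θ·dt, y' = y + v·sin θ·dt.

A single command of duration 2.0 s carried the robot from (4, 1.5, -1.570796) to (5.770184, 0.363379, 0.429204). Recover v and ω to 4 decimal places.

v = 1.2500, ω = 1.0000

Δθ = 0.429204 − -1.570796 = 2.000000
ω = Δθ/dt = 2.000000/2.0 = 1.0000
R = Δx/(sin θ' − sin θ) = 1.2500
v = R·ω = 1.2500·1.0000 = 1.2500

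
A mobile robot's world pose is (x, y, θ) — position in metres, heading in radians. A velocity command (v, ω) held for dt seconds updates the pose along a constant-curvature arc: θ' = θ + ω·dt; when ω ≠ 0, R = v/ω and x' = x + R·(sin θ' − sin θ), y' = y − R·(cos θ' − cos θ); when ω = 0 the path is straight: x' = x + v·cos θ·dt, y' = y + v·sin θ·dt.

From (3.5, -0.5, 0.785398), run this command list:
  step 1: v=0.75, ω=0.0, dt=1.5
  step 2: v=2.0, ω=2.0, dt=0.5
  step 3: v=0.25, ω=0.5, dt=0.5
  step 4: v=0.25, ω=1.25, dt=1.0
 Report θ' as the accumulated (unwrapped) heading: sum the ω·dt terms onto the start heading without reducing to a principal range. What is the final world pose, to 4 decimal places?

(4.3165, 1.4414, 3.2854)

step 1: θ'=0.7854 (straight) → pose (4.2955, 0.2955, 0.7854)
step 2: θ'=1.7854 (R=1.0000) → pose (4.5654, 1.2156, 1.7854)
step 3: θ'=2.0354 (R=0.5000) → pose (4.5239, 1.3331, 2.0354)
step 4: θ'=3.2854 (R=0.2000) → pose (4.3165, 1.4414, 3.2854)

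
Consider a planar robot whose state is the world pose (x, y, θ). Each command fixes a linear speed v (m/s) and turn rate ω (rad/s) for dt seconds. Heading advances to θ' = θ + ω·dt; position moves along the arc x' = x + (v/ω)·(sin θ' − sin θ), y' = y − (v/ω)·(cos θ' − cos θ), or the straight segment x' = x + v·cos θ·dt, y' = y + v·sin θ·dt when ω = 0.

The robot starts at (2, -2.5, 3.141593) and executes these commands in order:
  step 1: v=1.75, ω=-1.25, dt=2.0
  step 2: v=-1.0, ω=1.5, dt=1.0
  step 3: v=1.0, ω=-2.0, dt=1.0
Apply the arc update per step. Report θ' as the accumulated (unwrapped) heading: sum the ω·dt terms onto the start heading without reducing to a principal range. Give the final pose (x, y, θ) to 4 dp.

(1.3503, -0.1075, 0.1416)

step 1: θ'=0.6416 (R=-1.4000) → pose (1.1621, 0.0216, 0.6416)
step 2: θ'=2.1416 (R=-0.6667) → pose (1.0001, -0.8727, 2.1416)
step 3: θ'=0.1416 (R=-0.5000) → pose (1.3503, -0.1075, 0.1416)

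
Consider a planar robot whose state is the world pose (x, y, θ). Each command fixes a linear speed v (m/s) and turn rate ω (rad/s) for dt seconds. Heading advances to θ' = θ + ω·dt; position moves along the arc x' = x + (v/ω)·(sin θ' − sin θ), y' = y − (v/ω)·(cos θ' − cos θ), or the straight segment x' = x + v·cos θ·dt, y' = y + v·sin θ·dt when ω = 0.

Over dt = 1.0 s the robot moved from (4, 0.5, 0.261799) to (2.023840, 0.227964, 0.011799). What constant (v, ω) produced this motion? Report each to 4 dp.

v = -2.0000, ω = -0.2500

Δθ = 0.011799 − 0.261799 = -0.250000
ω = Δθ/dt = -0.250000/1.0 = -0.2500
R = Δx/(sin θ' − sin θ) = 8.0000
v = R·ω = 8.0000·-0.2500 = -2.0000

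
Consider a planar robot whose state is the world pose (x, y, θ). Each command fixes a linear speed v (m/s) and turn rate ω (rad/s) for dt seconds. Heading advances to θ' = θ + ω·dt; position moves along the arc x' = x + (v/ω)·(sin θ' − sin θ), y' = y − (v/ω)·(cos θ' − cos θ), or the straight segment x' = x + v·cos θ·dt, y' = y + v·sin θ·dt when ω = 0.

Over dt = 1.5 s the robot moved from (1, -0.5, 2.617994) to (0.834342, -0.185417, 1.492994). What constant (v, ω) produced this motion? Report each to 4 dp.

Δθ = 1.492994 − 2.617994 = -1.125000
ω = Δθ/dt = -1.125000/1.5 = -0.7500
R = −Δy/(cos θ' − cos θ) = -0.3333
v = R·ω = -0.3333·-0.7500 = 0.2500

v = 0.2500, ω = -0.7500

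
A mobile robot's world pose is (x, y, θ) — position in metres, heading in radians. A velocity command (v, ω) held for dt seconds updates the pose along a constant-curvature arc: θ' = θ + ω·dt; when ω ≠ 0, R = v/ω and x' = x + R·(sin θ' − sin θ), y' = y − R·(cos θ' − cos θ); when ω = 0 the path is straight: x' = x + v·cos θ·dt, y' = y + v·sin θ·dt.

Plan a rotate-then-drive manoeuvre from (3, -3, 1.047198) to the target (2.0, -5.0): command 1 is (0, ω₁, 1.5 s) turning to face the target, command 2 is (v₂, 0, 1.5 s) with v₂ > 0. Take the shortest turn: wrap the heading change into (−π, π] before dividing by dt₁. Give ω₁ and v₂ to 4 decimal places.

ω₁ = -2.0544, v₂ = 1.4907

heading to target = atan2(-5−-3, 2−3) = -2.0344
Δθ = wrap(-2.0344 − 1.0472) = -3.0816; ω₁ = Δθ/dt₁ = -2.0544
distance = √((2−3)² + (-5−-3)²) = 2.2361; v₂ = distance/dt₂ = 1.4907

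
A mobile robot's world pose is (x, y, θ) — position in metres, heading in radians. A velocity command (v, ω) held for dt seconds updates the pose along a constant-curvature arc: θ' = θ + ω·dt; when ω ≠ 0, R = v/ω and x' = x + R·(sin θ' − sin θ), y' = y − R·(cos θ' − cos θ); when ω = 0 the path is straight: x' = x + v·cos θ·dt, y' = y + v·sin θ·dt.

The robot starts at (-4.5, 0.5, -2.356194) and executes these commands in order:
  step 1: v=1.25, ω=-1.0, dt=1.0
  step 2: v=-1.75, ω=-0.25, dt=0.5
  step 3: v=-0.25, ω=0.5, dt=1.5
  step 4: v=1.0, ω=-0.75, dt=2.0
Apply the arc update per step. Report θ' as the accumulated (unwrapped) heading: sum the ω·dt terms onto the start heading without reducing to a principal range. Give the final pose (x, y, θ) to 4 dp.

(-6.1569, 0.5418, -4.2312)

step 1: θ'=-3.3562 (R=-1.2500) → pose (-5.6501, 0.1626, -3.3562)
step 2: θ'=-3.4812 (R=7.0000) → pose (-4.8090, -0.0767, -3.4812)
step 3: θ'=-2.7312 (R=-0.5000) → pose (-4.4430, -0.0637, -2.7312)
step 4: θ'=-4.2312 (R=-1.3333) → pose (-6.1569, 0.5418, -4.2312)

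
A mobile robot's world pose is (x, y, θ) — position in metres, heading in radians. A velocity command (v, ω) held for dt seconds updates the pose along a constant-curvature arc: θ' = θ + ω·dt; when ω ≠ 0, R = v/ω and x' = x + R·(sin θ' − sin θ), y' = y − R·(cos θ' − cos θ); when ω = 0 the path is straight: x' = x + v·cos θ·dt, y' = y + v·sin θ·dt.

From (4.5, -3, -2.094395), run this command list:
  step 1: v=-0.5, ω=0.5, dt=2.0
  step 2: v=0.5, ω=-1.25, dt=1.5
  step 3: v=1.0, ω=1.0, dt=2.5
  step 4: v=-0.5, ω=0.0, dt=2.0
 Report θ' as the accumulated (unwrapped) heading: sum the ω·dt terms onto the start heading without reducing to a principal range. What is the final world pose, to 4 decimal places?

(3.0629, -4.0436, -0.4694)

step 1: θ'=-1.0944 (R=-1.0000) → pose (4.5226, -2.0414, -1.0944)
step 2: θ'=-2.9694 (R=-0.4000) → pose (4.2357, -2.6189, -2.9694)
step 3: θ'=-0.4694 (R=1.0000) → pose (3.9547, -4.4960, -0.4694)
step 4: θ'=-0.4694 (straight) → pose (3.0629, -4.0436, -0.4694)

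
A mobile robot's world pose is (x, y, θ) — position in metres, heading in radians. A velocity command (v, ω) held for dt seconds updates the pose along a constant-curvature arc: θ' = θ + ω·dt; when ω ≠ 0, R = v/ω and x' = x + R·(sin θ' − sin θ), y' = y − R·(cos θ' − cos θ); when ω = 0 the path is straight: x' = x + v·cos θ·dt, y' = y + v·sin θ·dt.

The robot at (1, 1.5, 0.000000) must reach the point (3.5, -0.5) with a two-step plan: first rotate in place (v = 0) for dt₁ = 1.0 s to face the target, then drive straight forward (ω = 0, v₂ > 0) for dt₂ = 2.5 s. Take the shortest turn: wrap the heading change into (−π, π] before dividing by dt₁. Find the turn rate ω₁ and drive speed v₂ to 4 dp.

ω₁ = -0.6747, v₂ = 1.2806

heading to target = atan2(-0.5−1.5, 3.5−1) = -0.6747
Δθ = wrap(-0.6747 − 0.0000) = -0.6747; ω₁ = Δθ/dt₁ = -0.6747
distance = √((3.5−1)² + (-0.5−1.5)²) = 3.2016; v₂ = distance/dt₂ = 1.2806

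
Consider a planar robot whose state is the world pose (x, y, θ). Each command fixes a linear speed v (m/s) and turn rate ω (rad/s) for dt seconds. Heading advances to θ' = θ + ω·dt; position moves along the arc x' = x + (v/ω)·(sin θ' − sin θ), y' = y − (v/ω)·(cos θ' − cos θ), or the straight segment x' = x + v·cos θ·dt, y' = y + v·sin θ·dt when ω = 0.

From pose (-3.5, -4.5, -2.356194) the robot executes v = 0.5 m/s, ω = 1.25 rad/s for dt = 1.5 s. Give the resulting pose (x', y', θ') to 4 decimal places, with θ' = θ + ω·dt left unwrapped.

(-3.4023, -5.1374, -0.4812)

θ' = -2.3562 + 1.25·1.5 = -0.4812
R = v/ω = 0.5/1.25 = 0.4000
x' = -3.5 + 0.4000·(sin -0.4812 − sin -2.3562) = -3.4023
y' = -4.5 − 0.4000·(cos -0.4812 − cos -2.3562) = -5.1374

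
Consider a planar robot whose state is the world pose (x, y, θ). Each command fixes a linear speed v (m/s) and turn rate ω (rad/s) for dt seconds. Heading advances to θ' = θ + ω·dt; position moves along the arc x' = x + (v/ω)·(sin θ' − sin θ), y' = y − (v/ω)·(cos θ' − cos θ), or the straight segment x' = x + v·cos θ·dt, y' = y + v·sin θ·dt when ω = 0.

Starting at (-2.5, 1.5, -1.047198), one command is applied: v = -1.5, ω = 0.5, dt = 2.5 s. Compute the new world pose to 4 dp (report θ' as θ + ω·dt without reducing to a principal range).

θ' = -1.0472 + 0.5·2.5 = 0.2028
R = v/ω = -1.5/0.5 = -3.0000
x' = -2.5 + -3.0000·(sin 0.2028 − sin -1.0472) = -5.7023
y' = 1.5 − -3.0000·(cos 0.2028 − cos -1.0472) = 2.9385

(-5.7023, 2.9385, 0.2028)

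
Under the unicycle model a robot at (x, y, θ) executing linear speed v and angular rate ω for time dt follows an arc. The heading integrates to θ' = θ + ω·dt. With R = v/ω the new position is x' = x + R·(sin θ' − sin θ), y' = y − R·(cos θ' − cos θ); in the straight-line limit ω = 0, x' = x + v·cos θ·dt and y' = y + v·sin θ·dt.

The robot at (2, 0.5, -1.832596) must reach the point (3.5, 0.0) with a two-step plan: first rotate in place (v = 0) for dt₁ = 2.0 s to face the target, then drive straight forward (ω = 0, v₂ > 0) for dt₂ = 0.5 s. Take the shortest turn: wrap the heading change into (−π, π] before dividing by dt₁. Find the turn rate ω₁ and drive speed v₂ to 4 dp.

ω₁ = 0.7554, v₂ = 3.1623

heading to target = atan2(0−0.5, 3.5−2) = -0.3218
Δθ = wrap(-0.3218 − -1.8326) = 1.5108; ω₁ = Δθ/dt₁ = 0.7554
distance = √((3.5−2)² + (0−0.5)²) = 1.5811; v₂ = distance/dt₂ = 3.1623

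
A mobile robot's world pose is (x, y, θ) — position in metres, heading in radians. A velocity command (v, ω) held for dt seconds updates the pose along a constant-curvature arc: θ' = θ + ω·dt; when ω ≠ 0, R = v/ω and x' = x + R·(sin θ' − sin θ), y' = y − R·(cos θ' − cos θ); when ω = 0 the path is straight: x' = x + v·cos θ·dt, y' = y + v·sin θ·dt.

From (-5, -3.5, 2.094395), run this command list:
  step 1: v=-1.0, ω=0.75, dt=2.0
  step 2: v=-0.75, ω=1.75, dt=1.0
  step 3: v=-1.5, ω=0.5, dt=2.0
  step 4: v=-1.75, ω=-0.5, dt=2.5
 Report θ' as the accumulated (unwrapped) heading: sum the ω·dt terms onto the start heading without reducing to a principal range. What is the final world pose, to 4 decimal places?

step 1: θ'=3.5944 (R=-1.3333) → pose (-3.2620, -4.0323, 3.5944)
step 2: θ'=5.3444 (R=-0.4286) → pose (-3.1037, -3.3937, 5.3444)
step 3: θ'=6.3444 (R=-3.0000) → pose (-5.7077, -2.1716, 6.3444)
step 4: θ'=5.0944 (R=3.5000) → pose (-9.1695, 0.0171, 5.0944)

(-9.1695, 0.0171, 5.0944)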